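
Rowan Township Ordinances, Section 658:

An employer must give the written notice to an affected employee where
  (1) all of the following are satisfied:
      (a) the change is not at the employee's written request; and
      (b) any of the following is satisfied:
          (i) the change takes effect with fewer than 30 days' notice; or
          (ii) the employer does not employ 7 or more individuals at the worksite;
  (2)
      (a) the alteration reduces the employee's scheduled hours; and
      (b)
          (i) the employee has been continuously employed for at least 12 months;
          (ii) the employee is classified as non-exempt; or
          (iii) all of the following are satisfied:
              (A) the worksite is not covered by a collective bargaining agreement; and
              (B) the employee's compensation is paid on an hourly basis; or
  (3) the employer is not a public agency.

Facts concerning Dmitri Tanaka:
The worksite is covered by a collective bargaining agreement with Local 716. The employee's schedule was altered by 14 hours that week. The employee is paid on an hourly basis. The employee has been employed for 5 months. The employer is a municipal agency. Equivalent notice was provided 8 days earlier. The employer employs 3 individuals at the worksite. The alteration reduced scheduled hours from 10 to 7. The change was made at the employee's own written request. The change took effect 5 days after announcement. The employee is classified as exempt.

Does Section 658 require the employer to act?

(a) not employee-requested — not met.
(i) < 30 days' notice — holds.
(ii) not (≥ 7 at site) — satisfied.
So (b) is satisfied (T OR T).
So (1) is not satisfied (F AND T).
(a) hours reduced — holds.
(i) tenure ≥ 12 mo. — not met.
(ii) non-exempt — not satisfied.
(A) no CBA — not satisfied.
(B) hourly-paid — holds.
(iii): F AND T → false.
So (b) is not satisfied (F OR F OR F).
So (2) is not satisfied (T AND F).
(3) not (public agency) — not met.
Overall = F OR F OR F = false.

No — not required.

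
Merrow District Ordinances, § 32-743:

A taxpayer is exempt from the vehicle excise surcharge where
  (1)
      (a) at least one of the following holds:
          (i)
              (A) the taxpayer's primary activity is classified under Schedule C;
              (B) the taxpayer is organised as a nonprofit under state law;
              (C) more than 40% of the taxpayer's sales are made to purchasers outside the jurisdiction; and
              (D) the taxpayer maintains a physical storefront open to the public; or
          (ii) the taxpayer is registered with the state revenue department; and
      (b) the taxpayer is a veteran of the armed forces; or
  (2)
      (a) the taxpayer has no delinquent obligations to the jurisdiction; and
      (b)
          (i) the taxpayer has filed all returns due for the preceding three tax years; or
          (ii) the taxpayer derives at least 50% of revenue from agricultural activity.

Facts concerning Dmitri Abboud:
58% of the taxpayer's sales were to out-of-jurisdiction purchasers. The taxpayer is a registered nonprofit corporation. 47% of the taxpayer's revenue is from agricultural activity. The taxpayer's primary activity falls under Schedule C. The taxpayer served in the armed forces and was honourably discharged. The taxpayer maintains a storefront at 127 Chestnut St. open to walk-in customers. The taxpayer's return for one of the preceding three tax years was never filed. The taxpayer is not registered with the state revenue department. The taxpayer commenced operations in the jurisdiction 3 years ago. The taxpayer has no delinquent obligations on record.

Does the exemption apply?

(A) Schedule C activity — met.
(B) nonprofit — met.
(C) >40% out-of-jur. sales — satisfied.
(D) has storefront — satisfied.
(i): T AND T AND T AND T → true.
(ii) state-registered — not satisfied.
(a) = T OR F = true.
(b) veteran — holds.
(1) = T AND T = true.
(a) no delinquency — satisfied.
(i) returns current — not met.
(ii) ≥50% agricultural — not met.
So (b) is not satisfied (F OR F).
(2): T AND F → false.
So Overall is satisfied (T OR F).

Yes — exempt.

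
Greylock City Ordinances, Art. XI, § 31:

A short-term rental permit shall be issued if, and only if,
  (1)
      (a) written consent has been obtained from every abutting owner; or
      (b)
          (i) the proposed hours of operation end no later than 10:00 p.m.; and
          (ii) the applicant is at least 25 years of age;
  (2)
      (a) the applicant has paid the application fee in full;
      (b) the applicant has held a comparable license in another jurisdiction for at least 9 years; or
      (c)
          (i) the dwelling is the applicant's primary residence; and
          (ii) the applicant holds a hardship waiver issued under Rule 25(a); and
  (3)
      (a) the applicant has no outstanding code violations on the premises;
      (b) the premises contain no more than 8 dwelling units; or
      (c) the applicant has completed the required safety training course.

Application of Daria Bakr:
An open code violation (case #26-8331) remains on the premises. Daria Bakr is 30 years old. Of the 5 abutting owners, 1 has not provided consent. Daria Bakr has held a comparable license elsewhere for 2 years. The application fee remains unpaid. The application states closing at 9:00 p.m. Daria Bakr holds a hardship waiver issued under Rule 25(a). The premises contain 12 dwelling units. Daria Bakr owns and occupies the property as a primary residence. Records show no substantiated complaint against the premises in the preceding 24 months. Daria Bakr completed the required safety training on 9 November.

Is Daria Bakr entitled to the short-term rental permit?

Yes — granted.

(a) all abutters consent — fails.
(i) closes by 10 p.m. — met.
(ii) age ≥ 25 — satisfied.
(b) = T AND T = true.
(1) = F OR T = true.
(a) fee paid — fails.
(b) prior license ≥ 9 yr — not satisfied.
(i) primary residence — holds.
(ii) hardship waiver — holds.
(c) = T AND T = true.
(2) = F OR F OR T = true.
(a) no code violations — not satisfied.
(b) ≤ 8 units — not met.
(c) safety training — holds.
(3): F OR F OR T → true.
Overall: T AND T AND T → true.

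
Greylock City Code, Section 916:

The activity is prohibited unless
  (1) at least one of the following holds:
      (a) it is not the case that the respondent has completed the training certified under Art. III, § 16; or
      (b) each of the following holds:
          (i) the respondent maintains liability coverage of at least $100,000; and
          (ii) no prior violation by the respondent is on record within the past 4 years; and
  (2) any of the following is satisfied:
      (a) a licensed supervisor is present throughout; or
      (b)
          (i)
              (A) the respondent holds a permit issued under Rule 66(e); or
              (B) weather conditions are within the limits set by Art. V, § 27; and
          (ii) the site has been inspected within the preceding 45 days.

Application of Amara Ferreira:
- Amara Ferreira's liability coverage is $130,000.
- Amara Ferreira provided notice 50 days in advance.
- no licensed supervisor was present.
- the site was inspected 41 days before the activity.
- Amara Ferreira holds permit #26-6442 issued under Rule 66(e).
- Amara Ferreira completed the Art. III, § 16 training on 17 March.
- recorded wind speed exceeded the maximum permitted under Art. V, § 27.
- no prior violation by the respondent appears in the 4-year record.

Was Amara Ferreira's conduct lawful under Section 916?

Yes — lawful.

(a) not (training certified) — fails.
(i) coverage ≥ $100,000 — met.
(ii) no prior violation — satisfied.
(b) = T AND T = true.
So (1) is satisfied (F OR T).
(a) supervisor present — not met.
(A) holds permit — met.
(B) weather ok — not met.
So (i) is satisfied (T OR F).
(ii) site inspected — met.
(b): T AND T → true.
So (2) is satisfied (F OR T).
Overall = T AND T = true.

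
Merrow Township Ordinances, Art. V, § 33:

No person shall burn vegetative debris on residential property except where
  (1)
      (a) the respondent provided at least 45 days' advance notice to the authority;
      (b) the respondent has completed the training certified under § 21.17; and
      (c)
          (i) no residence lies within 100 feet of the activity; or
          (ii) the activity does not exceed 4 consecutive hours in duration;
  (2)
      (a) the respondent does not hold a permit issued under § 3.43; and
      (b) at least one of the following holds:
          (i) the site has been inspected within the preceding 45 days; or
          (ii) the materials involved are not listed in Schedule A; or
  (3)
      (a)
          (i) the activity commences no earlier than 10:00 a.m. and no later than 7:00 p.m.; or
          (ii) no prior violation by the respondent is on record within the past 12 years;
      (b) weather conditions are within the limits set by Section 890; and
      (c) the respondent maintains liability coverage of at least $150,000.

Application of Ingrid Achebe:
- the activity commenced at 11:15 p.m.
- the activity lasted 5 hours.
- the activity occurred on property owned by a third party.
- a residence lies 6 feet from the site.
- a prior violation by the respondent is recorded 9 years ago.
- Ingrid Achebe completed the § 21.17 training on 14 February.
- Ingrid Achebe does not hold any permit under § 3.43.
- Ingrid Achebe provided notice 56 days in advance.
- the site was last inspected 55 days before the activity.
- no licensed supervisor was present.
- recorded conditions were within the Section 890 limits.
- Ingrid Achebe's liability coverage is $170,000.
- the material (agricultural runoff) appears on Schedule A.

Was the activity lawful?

No — unlawful.

(a) ≥45 days' notice — satisfied.
(b) training certified — satisfied.
(i) no residence in 100 ft — fails.
(ii) ≤ 4 hrs duration — not met.
(c) = F OR F = false.
So (1) is not satisfied (T AND T AND F).
(a) not (holds permit) — satisfied.
(i) site inspected — not met.
(ii) not (Schedule A material) — not met.
So (b) is not satisfied (F OR F).
(2) = T AND F = false.
(i) start within hours — not satisfied.
(ii) no prior violation — not met.
(a) = F OR F = false.
(b) weather ok — met.
(c) coverage ≥ $150,000 — holds.
(3) = F AND T AND T = false.
So Overall is not satisfied (F OR F OR F).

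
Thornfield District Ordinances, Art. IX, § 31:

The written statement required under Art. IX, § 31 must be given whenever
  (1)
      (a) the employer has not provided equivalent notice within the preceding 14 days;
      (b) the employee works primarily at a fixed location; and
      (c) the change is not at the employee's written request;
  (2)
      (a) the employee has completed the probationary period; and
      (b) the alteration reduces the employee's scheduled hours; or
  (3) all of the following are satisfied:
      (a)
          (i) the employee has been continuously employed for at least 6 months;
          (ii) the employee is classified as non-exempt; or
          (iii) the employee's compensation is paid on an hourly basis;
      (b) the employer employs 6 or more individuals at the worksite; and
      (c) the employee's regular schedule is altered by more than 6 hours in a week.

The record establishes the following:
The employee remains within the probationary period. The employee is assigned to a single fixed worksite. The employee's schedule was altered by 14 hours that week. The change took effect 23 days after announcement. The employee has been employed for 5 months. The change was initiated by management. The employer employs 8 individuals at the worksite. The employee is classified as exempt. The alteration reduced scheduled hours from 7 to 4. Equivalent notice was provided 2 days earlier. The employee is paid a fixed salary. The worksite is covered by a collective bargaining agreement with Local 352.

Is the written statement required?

No — not required.

(a) no recent notice — not satisfied.
(b) fixed location — met.
(c) not employee-requested — met.
(1) = F AND T AND T = false.
(a) past probation — fails.
(b) hours reduced — satisfied.
(2) = F AND T = false.
(i) tenure ≥ 6 mo. — not met.
(ii) non-exempt — fails.
(iii) hourly-paid — fails.
(a) = F OR F OR F = false.
(b) ≥ 6 at site — holds.
(c) schedule shift > 6h — holds.
So (3) is not satisfied (F AND T AND T).
So Overall is not satisfied (F OR F OR F).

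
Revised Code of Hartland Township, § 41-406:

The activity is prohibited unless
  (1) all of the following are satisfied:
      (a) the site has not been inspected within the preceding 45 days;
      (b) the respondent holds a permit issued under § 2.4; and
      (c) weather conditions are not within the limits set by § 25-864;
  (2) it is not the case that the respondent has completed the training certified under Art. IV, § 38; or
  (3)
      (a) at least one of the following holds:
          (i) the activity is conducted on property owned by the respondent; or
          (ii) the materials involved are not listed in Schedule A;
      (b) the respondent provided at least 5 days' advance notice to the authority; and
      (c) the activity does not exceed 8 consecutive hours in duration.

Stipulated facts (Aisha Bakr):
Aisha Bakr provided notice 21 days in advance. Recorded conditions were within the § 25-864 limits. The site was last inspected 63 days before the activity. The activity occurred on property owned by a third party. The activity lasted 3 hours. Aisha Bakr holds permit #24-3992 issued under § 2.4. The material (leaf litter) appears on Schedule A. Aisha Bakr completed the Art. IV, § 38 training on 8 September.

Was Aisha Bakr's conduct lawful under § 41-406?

No — unlawful.

(a) not (site inspected) — holds.
(b) holds permit — holds.
(c) not (weather ok) — not met.
(1): T AND T AND F → false.
(2) not (training certified) — not satisfied.
(i) own property — not met.
(ii) not (Schedule A material) — not met.
(a): F OR F → false.
(b) ≥5 days' notice — met.
(c) ≤ 8 hrs duration — satisfied.
So (3) is not satisfied (F AND T AND T).
Overall: F OR F OR F → false.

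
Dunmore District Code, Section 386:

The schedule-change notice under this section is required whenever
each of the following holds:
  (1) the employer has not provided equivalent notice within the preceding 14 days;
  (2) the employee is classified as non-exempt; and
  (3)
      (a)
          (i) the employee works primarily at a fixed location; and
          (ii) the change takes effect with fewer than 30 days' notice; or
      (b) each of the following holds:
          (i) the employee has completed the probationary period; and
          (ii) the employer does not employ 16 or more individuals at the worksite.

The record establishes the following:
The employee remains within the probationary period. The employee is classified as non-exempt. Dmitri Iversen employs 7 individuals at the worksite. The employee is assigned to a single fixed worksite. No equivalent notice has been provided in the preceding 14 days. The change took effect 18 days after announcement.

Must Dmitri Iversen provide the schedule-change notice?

(1) no recent notice — satisfied.
(2) non-exempt — satisfied.
(i) fixed location — met.
(ii) < 30 days' notice — holds.
(a): T AND T → true.
(i) past probation — fails.
(ii) not (≥ 16 at site) — holds.
(b): F AND T → false.
(3) = T OR F = true.
Overall = T AND T AND T = true.

Yes — required.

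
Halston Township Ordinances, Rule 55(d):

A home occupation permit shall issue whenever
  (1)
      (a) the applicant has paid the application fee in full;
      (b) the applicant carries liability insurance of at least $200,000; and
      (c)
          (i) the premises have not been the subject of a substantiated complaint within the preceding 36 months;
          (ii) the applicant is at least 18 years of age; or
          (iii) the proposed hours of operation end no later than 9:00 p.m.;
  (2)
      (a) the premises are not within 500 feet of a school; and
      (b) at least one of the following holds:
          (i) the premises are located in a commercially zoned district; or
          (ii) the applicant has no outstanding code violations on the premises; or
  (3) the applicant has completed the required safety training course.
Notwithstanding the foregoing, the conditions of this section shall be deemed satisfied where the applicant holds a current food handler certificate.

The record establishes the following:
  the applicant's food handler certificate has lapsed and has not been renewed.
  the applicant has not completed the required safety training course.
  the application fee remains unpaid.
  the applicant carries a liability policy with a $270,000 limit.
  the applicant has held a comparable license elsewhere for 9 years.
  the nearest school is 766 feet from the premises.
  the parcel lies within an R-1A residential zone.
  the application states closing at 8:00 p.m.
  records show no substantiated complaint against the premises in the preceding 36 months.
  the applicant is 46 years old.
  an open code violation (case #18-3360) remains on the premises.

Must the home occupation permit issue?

No — denied.

(a) fee paid — not met.
(b) insurance ≥ $200,000 — met.
(i) no complaint in 36 mo. — met.
(ii) age ≥ 18 — holds.
(iii) closes by 9 p.m. — met.
(c): T OR T OR T → true.
So (1) is not satisfied (F AND T AND T).
(a) ≥500 ft from school — met.
(i) commercially zoned — not met.
(ii) no code violations — not met.
(b) = F OR F = false.
(2): T AND F → false.
(3) safety training — not satisfied.
Overall: F OR F OR F → false.
Exception (food handler cert.) — not satisfied.
Result: main false OR exception false → false.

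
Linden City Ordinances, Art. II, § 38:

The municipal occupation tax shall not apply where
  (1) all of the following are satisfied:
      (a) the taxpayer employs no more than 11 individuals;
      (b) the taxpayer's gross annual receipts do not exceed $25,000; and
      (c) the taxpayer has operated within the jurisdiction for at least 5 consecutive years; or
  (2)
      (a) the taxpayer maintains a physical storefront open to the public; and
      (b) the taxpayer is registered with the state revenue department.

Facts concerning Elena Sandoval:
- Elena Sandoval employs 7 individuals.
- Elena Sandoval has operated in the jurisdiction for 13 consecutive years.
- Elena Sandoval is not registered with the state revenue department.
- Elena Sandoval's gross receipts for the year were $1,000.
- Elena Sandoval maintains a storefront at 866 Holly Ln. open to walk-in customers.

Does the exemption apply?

Yes — exempt.

(a) ≤ 11 employees — satisfied.
(b) receipts ≤ $25,000 — satisfied.
(c) ≥ 5 yrs in jurisdiction — holds.
(1) = T AND T AND T = true.
(a) has storefront — holds.
(b) state-registered — not satisfied.
(2) = T AND F = false.
So Overall is satisfied (T OR F).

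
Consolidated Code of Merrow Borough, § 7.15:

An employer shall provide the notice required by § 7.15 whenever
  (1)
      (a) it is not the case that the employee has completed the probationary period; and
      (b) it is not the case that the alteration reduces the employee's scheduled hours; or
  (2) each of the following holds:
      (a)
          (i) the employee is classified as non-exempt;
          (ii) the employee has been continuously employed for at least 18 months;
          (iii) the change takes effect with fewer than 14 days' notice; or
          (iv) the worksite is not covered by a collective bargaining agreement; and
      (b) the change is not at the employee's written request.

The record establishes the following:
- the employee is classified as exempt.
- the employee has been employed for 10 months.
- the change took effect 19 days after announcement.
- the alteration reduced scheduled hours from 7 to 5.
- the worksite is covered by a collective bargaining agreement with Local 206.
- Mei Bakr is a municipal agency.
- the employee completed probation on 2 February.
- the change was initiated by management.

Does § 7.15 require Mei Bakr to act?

(a) not (past probation) — not met.
(b) not (hours reduced) — fails.
(1): F AND F → false.
(i) non-exempt — not satisfied.
(ii) tenure ≥ 18 mo. — not met.
(iii) < 14 days' notice — fails.
(iv) no CBA — fails.
So (a) is not satisfied (F OR F OR F OR F).
(b) not employee-requested — satisfied.
(2): F AND T → false.
Overall: F OR F → false.

No — not required.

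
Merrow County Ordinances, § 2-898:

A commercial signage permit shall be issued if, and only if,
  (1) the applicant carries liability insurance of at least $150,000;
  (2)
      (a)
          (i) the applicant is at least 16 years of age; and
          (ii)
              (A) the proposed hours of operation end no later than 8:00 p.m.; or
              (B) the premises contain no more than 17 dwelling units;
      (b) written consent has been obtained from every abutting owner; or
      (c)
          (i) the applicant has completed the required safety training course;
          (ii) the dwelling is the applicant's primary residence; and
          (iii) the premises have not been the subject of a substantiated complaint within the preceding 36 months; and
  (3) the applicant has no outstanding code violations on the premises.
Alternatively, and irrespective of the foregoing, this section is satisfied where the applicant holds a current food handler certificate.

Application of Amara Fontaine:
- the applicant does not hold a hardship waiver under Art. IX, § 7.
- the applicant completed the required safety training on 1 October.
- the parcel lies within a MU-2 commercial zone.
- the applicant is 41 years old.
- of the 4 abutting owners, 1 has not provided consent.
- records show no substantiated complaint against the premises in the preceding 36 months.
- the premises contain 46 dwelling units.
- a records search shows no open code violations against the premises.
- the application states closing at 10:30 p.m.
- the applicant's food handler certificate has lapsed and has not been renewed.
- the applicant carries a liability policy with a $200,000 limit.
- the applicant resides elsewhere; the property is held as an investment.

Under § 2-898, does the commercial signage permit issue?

No — denied.

(1) insurance ≥ $150,000 — met.
(i) age ≥ 16 — satisfied.
(A) closes by 8 p.m. — not met.
(B) ≤ 17 units — not satisfied.
(ii) = F OR F = false.
(a) = T AND F = false.
(b) all abutters consent — not met.
(i) safety training — satisfied.
(ii) primary residence — not met.
(iii) no complaint in 36 mo. — met.
(c): T AND F AND T → false.
(2): F OR F OR F → false.
(3) no code violations — holds.
So Overall is not satisfied (T AND F AND T).
Exception (food handler cert.) — not satisfied.
Result: main false OR exception false → false.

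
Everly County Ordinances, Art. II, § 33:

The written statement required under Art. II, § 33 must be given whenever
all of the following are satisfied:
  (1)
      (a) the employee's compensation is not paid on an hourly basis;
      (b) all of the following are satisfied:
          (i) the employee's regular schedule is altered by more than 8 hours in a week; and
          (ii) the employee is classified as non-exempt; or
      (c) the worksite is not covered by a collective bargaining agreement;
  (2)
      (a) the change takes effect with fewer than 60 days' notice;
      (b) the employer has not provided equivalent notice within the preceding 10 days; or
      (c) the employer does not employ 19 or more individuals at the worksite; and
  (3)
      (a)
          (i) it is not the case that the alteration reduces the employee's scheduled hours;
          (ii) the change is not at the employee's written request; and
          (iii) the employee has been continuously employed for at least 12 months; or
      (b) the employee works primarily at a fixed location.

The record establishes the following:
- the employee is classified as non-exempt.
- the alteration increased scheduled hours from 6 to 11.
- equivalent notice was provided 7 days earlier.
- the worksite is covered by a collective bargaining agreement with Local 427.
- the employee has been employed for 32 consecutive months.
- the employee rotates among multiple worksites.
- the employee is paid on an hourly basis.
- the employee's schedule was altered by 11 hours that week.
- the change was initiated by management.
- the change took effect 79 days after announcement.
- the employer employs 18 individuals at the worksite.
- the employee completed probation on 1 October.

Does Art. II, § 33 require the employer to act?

(a) not (hourly-paid) — not satisfied.
(i) schedule shift > 8h — met.
(ii) non-exempt — satisfied.
So (b) is satisfied (T AND T).
(c) no CBA — fails.
So (1) is satisfied (F OR T OR F).
(a) < 60 days' notice — fails.
(b) no recent notice — not met.
(c) not (≥ 19 at site) — met.
So (2) is satisfied (F OR F OR T).
(i) not (hours reduced) — satisfied.
(ii) not employee-requested — holds.
(iii) tenure ≥ 12 mo. — met.
(a): T AND T AND T → true.
(b) fixed location — not met.
(3): T OR F → true.
So Overall is satisfied (T AND T AND T).

Yes — required.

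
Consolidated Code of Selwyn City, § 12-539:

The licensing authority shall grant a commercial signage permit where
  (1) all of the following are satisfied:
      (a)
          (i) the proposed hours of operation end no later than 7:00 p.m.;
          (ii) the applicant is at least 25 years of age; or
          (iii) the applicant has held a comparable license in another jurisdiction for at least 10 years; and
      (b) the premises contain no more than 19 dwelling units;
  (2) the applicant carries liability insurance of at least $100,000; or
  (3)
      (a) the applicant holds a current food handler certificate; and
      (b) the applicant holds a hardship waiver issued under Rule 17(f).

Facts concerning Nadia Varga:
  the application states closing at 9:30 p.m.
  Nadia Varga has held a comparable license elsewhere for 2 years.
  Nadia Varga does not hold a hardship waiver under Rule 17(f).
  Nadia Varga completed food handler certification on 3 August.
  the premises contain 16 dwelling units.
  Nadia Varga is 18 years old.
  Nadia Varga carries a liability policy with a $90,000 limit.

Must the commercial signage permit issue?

(i) closes by 7 p.m. — not met.
(ii) age ≥ 25 — fails.
(iii) prior license ≥ 10 yr — fails.
(a) = F OR F OR F = false.
(b) ≤ 19 units — holds.
So (1) is not satisfied (F AND T).
(2) insurance ≥ $100,000 — not met.
(a) food handler cert. — holds.
(b) hardship waiver — not satisfied.
So (3) is not satisfied (T AND F).
So Overall is not satisfied (F OR F OR F).

No — denied.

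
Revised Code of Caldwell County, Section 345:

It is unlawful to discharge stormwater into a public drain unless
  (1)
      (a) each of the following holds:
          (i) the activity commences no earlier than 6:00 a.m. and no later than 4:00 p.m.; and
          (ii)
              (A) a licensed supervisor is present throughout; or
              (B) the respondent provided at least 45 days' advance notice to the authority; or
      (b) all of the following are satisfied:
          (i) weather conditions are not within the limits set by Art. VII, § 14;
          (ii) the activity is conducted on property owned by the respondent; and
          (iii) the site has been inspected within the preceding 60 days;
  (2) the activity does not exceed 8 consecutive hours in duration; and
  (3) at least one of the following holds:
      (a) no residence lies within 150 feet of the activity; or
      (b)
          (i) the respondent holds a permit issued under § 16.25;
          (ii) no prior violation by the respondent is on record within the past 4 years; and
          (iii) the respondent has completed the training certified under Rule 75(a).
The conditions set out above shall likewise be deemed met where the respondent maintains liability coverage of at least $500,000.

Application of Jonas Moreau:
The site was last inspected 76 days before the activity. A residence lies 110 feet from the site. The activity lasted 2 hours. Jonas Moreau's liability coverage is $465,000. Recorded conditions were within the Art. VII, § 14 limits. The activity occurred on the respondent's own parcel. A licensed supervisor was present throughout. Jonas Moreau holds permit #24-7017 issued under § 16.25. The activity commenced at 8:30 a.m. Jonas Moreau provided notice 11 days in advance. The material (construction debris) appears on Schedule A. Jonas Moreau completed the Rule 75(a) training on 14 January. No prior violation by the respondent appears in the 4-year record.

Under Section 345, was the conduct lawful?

Yes — lawful.

(i) start within hours — satisfied.
(A) supervisor present — satisfied.
(B) ≥45 days' notice — not met.
(ii): T OR F → true.
(a) = T AND T = true.
(i) not (weather ok) — fails.
(ii) own property — satisfied.
(iii) site inspected — fails.
(b) = F AND T AND F = false.
(1) = T OR F = true.
(2) ≤ 8 hrs duration — satisfied.
(a) no residence in 150 ft — not satisfied.
(i) holds permit — holds.
(ii) no prior violation — met.
(iii) training certified — holds.
(b): T AND T AND T → true.
(3) = F OR T = true.
Overall = T AND T AND T = true.
Exception (coverage ≥ $500,000) — not satisfied.
Result: main true OR exception false → true.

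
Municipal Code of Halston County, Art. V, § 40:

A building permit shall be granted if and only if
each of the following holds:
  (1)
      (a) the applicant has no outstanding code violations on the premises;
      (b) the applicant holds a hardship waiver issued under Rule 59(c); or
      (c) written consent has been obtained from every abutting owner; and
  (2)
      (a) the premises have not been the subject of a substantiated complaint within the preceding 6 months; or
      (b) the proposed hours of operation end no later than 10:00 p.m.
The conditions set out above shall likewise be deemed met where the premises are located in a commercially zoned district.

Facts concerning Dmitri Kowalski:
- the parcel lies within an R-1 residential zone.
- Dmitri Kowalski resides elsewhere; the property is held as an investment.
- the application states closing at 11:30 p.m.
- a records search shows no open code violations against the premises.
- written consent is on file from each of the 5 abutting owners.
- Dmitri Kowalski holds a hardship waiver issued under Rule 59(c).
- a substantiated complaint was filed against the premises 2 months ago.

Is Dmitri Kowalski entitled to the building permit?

(a) no code violations — satisfied.
(b) hardship waiver — met.
(c) all abutters consent — holds.
(1) = T OR T OR T = true.
(a) no complaint in 6 mo. — fails.
(b) closes by 10 p.m. — not satisfied.
(2) = F OR F = false.
Overall: T AND F → false.
Exception (commercially zoned) — not satisfied.
Result: main false OR exception false → false.

No — denied.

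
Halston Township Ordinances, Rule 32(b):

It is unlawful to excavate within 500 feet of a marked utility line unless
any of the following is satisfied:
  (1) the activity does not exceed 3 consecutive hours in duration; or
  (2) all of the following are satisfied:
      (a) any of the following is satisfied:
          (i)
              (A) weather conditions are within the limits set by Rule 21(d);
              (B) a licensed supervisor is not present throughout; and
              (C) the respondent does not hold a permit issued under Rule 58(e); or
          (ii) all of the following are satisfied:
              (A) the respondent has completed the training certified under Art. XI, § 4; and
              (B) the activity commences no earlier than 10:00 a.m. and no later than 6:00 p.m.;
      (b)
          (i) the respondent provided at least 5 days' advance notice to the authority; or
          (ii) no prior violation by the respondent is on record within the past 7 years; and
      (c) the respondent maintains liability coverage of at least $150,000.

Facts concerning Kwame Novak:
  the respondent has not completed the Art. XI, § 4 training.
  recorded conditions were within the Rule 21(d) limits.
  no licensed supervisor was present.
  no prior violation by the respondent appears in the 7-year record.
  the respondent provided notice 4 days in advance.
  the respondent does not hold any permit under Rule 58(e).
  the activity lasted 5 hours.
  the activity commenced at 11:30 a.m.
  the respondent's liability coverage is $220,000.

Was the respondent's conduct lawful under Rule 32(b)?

Yes — lawful.

(1) ≤ 3 hrs duration — not satisfied.
(A) weather ok — satisfied.
(B) not (supervisor present) — met.
(C) not (holds permit) — satisfied.
So (i) is satisfied (T AND T AND T).
(A) training certified — not met.
(B) start within hours — satisfied.
(ii): F AND T → false.
(a) = T OR F = true.
(i) ≥5 days' notice — fails.
(ii) no prior violation — satisfied.
So (b) is satisfied (F OR T).
(c) coverage ≥ $150,000 — met.
So (2) is satisfied (T AND T AND T).
Overall: F OR T → true.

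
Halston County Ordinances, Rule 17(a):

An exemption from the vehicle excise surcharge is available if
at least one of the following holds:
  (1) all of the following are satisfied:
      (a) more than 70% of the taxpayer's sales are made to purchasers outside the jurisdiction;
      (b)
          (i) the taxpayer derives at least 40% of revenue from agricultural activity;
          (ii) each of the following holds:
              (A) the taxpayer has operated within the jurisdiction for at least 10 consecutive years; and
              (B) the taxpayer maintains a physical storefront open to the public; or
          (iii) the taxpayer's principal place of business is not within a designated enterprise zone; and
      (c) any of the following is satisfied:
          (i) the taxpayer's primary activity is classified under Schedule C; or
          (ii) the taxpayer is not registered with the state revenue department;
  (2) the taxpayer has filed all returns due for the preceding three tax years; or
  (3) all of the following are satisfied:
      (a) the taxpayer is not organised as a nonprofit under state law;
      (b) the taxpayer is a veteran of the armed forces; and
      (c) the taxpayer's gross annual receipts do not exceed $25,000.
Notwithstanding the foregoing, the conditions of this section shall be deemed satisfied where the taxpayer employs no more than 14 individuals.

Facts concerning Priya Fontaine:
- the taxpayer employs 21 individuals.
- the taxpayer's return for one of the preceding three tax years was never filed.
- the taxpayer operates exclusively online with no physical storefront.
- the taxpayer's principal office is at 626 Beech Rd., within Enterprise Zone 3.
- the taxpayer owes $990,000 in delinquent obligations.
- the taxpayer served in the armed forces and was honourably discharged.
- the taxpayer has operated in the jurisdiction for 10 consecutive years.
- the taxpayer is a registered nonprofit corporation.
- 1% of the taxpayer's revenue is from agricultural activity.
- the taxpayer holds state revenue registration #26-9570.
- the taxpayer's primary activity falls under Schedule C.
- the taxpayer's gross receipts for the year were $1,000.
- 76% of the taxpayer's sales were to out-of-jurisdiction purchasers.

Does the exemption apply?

No — not exempt.

(a) >70% out-of-jur. sales — satisfied.
(i) ≥40% agricultural — fails.
(A) ≥ 10 yrs in jurisdiction — satisfied.
(B) has storefront — not satisfied.
So (ii) is not satisfied (T AND F).
(iii) not (in enterprise zone) — not met.
So (b) is not satisfied (F OR F OR F).
(i) Schedule C activity — holds.
(ii) not (state-registered) — fails.
(c) = T OR F = true.
So (1) is not satisfied (T AND F AND T).
(2) returns current — not satisfied.
(a) not (nonprofit) — fails.
(b) veteran — holds.
(c) receipts ≤ $25,000 — holds.
(3) = F AND T AND T = false.
Overall: F OR F OR F → false.
Exception (≤ 14 employees) — not satisfied.
Result: main false OR exception false → false.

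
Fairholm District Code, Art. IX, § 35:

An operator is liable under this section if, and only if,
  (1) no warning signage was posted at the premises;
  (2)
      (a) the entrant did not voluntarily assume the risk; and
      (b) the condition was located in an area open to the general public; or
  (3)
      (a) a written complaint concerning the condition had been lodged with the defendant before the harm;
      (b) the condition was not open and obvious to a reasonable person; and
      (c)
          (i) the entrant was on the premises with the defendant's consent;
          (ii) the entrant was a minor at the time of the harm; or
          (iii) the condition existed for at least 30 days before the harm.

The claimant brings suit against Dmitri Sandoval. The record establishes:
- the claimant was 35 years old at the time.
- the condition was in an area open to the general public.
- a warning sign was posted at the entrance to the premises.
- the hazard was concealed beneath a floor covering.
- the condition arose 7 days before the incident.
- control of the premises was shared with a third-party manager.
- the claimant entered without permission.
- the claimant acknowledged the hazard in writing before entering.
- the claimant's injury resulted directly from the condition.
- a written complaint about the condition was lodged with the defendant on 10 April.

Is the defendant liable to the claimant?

(1) no signage posted — not satisfied.
(a) no assumed risk — not satisfied.
(b) public area — holds.
(2): F AND T → false.
(a) complaint lodged — met.
(b) not open/obvious — holds.
(i) consent to enter — fails.
(ii) entrant a minor — not satisfied.
(iii) condition ≥30 days old — fails.
(c) = F OR F OR F = false.
So (3) is not satisfied (T AND T AND F).
So Overall is not satisfied (F OR F OR F).

No — not liable.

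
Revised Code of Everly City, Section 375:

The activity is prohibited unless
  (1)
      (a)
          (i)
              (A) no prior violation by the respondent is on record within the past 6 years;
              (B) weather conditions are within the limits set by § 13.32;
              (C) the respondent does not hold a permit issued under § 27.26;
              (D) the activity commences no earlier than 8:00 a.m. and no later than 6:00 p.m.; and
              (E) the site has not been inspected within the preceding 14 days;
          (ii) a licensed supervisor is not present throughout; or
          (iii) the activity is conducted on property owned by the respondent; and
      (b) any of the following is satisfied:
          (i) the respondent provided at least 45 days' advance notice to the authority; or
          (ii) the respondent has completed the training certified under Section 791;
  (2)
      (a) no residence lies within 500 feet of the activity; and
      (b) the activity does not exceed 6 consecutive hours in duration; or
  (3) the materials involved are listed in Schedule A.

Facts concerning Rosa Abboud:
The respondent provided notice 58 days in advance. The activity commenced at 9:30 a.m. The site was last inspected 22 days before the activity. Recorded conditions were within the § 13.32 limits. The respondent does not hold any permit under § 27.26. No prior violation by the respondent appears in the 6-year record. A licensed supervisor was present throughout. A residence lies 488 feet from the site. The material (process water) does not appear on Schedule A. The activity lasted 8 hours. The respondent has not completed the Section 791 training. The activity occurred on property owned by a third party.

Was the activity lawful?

Yes — lawful.

(A) no prior violation — met.
(B) weather ok — met.
(C) not (holds permit) — holds.
(D) start within hours — satisfied.
(E) not (site inspected) — holds.
(i): T AND T AND T AND T AND T → true.
(ii) not (supervisor present) — not satisfied.
(iii) own property — fails.
(a): T OR F OR F → true.
(i) ≥45 days' notice — satisfied.
(ii) training certified — fails.
(b): T OR F → true.
(1) = T AND T = true.
(a) no residence in 500 ft — fails.
(b) ≤ 6 hrs duration — not satisfied.
(2) = F AND F = false.
(3) Schedule A material — not met.
Overall = T OR F OR F = true.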